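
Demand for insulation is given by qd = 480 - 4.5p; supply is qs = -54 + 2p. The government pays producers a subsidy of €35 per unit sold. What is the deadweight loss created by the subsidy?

Deadweight loss = 11025/13

Pre-subsidy: 480 - 4.5p = -54 + 2p gives p* = 1068/13, q* = 1434/13.
With the subsidy, sellers receive ps = pb + 35 for each unit, where pb is the price buyers pay.
Supply in terms of pb becomes qs = -54 + 2(pb + 35) = 16 + 2pb. Setting this equal to demand: 480 - 4.5pb = 16 + 2pb, so pb = 928/13.
Sellers receive ps = 928/13 + 35 = 1383/13; q' = 480 − 4.5·(928/13) = 2064/13.
The subsidy expands output by 2064/13 − 1434/13 = 630/13 past the efficient level; on those units the gap between marginal cost and willingness to pay runs from 0 up to 35.
DWL = ½ × 35 × 630/13 = 11025/13.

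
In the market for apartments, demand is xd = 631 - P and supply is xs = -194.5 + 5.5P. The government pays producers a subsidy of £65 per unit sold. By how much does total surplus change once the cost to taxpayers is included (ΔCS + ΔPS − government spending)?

Pre-subsidy: 631 - P = -194.5 + 5.5P gives P* = 127, x* = 504.
With the subsidy, sellers receive Ps = Pb + 65 for each unit, where Pb is the price buyers pay.
Supply in terms of Pb becomes xs = -194.5 + 5.5(Pb + 65) = 163 + 5.5Pb. Setting this equal to demand: 631 - Pb = 163 + 5.5Pb, so Pb = 72.
Sellers receive Ps = 72 + 65 = 137; x' = 631 − 1·72 = 559.
ΔCS = ½(504 + 559)(127 − 72) = 29232.5; ΔPS = ½(504 + 559)(137 − 127) = 5315.
Government spending = 65 × 559 = 36335.
Net change = 29232.5 + 5315 − 36335 = -1787.5. The loss equals the DWL triangle ½·65·55.

Net change in total surplus = -£1787.5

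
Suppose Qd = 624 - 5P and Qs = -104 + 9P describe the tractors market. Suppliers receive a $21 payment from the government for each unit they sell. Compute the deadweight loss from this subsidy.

Pre-subsidy: 624 - 5P = -104 + 9P gives P* = 52, Q* = 364.
With the subsidy, sellers receive Ps = Pb + 21 for each unit, where Pb is the price buyers pay.
Supply in terms of Pb becomes Qs = -104 + 9(Pb + 21) = 85 + 9Pb. Setting this equal to demand: 624 - 5Pb = 85 + 9Pb, so Pb = 38.5.
Sellers receive Ps = 38.5 + 21 = 59.5; Q' = 624 − 5·38.5 = 431.5.
The subsidy expands output by 431.5 − 364 = 67.5 past the efficient level; on those units the gap between marginal cost and willingness to pay runs from 0 up to 21.
DWL = ½ × 21 × 67.5 = 708.75.

Deadweight loss = $708.75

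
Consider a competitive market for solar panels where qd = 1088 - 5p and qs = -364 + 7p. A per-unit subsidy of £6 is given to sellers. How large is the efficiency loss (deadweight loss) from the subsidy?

Deadweight loss = £52.5

Pre-subsidy: 1088 - 5p = -364 + 7p gives p* = 121, q* = 483.
With the subsidy, sellers receive ps = pb + 6 for each unit, where pb is the price buyers pay.
Supply in terms of pb becomes qs = -364 + 7(pb + 6) = -322 + 7pb. Setting this equal to demand: 1088 - 5pb = -322 + 7pb, so pb = 117.5.
Sellers receive ps = 117.5 + 6 = 123.5; q' = 1088 − 5·117.5 = 500.5.
The subsidy expands output by 500.5 − 483 = 17.5 past the efficient level; on those units the gap between marginal cost and willingness to pay runs from 0 up to 6.
DWL = ½ × 6 × 17.5 = 52.5.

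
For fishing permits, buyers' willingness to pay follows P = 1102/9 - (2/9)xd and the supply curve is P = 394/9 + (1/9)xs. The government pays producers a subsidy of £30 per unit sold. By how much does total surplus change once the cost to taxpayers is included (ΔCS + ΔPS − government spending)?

Net change in total surplus = -£1350

Pre-subsidy: 1102/9 - (2/9)x = 394/9 + (1/9)x gives x* = 236 and P* = 70.
With the subsidy, sellers receive Ps = Pb + 30 for each unit, where Pb is the price buyers pay.
On the curves, Pb = 1102/9 - (2/9)x and Ps = 394/9 + (1/9)x; the wedge Ps − Pb = 30 gives 394/9 + (1/9)x − (1102/9 - (2/9)x) = 30, so x' = 326.
Then Pb = 1102/9 − (2/9)·326 = 50 and Ps = 394/9 + (1/9)·326 = 80.
ΔCS = ½(236 + 326)(70 − 50) = 5620; ΔPS = ½(236 + 326)(80 − 70) = 2810.
Government spending = 30 × 326 = 9780.
Net change = 5620 + 2810 − 9780 = -1350. The loss equals the DWL triangle ½·30·90.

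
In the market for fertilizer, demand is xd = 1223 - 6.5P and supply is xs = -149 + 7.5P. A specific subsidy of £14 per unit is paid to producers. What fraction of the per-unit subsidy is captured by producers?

Producer share = 13/28

Pre-subsidy: 1223 - 6.5P = -149 + 7.5P gives P* = 98, x* = 586.
With the subsidy, sellers receive Ps = Pb + 14 for each unit, where Pb is the price buyers pay.
Supply in terms of Pb becomes xs = -149 + 7.5(Pb + 14) = -44 + 7.5Pb. Setting this equal to demand: 1223 - 6.5Pb = -44 + 7.5Pb, so Pb = 90.5.
Sellers receive Ps = 90.5 + 14 = 104.5; x' = 1223 − 6.5·90.5 = 634.75.
Buyers' price falls by P* − Pb = 98 − 90.5 = 7.5; sellers' price rises by Ps − P* = 104.5 − 98 = 6.5.
So producers capture 6.5/14 = 13/28 of each unit of subsidy.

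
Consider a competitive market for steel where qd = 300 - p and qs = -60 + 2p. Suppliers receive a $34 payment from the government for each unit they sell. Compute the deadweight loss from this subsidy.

Pre-subsidy: 300 - p = -60 + 2p gives p* = 120, q* = 180.
With the subsidy, sellers receive ps = pb + 34 for each unit, where pb is the price buyers pay.
Supply in terms of pb becomes qs = -60 + 2(pb + 34) = 8 + 2pb. Setting this equal to demand: 300 - pb = 8 + 2pb, so pb = 292/3.
Sellers receive ps = 292/3 + 34 = 394/3; q' = 300 − 1·(292/3) = 608/3.
The subsidy expands output by 608/3 − 180 = 68/3 past the efficient level; on those units the gap between marginal cost and willingness to pay runs from 0 up to 34.
DWL = ½ × 34 × 68/3 = 1156/3.

Deadweight loss = 1156/3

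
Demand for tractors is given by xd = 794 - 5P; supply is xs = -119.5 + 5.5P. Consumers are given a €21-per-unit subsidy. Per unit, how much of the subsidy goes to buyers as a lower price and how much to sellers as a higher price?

Pre-subsidy: 794 - 5P = -119.5 + 5.5P gives P* = 87, x* = 359.
With the rebate, buyers effectively pay Pb = Ps − 21, where Ps is the price sellers receive.
Demand in terms of Ps becomes xd = 794 − 5(Ps − 21) = 899 - 5Ps. Setting this equal to supply: 899 - 5Ps = -119.5 + 5.5Ps, so Ps = 97.
Buyers pay Pb = 97 − 21 = 76; x' = -119.5 + 5.5·97 = 414.
Buyers' price falls by P* − Pb = 87 − 76 = 11; sellers' price rises by Ps − P* = 97 − 87 = 10.

Buyers gain €11 per unit; sellers gain €10 per unit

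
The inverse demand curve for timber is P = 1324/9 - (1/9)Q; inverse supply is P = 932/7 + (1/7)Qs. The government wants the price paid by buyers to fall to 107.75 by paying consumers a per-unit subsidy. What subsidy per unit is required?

At a buyer price of 107.75, quantity demanded is 1324 − 9·107.75 = 354.25.
Sellers supply 354.25 only when they receive Ps = 932/7 + (1/7)·354.25 = 183.75.
s = Ps − Pb = 183.75 − 107.75 = 76.

Required subsidy s = 76 per unit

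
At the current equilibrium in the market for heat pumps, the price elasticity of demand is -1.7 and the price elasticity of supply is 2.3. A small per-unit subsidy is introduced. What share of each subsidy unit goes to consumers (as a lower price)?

For a small subsidy around the equilibrium, the benefit split depends on the relative slopes, which at a point are proportional to the elasticities.
Buyer share = εs/(εs + |εd|) = 2.3/(2.3 + 1.7) = 0.575; seller share = |εd|/(εs + |εd|) = 0.425.

Consumer share = 0.575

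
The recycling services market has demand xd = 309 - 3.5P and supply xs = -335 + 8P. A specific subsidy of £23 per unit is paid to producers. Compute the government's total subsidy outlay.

Government cost = £3887

Pre-subsidy: 309 - 3.5P = -335 + 8P gives P* = 56, x* = 113.
With the subsidy, sellers receive Ps = Pb + 23 for each unit, where Pb is the price buyers pay.
Supply in terms of Pb becomes xs = -335 + 8(Pb + 23) = -151 + 8Pb. Setting this equal to demand: 309 - 3.5Pb = -151 + 8Pb, so Pb = 40.
Sellers receive Ps = 40 + 23 = 63; x' = 309 − 3.5·40 = 169.
Government outlay = subsidy × quantity = 23 × 169 = 3887.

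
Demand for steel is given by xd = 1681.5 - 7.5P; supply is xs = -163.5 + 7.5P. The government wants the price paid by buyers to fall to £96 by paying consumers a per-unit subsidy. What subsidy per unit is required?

Required subsidy s = £54 per unit

At a buyer price of 96, quantity demanded is 1681.5 − 7.5·96 = 961.5.
Sellers supply 961.5 only when they receive Ps with -163.5 + 7.5·Ps = 961.5, i.e. Ps = 150.
s = Ps − Pb = 150 − 96 = 54.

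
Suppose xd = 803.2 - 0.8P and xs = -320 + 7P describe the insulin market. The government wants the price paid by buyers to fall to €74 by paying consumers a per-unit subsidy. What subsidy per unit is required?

Required subsidy s = €78 per unit

At a buyer price of 74, quantity demanded is 803.2 − 0.8·74 = 744.
Sellers supply 744 only when they receive Ps with -320 + 7·Ps = 744, i.e. Ps = 152.
s = Ps − Pb = 152 − 74 = 78.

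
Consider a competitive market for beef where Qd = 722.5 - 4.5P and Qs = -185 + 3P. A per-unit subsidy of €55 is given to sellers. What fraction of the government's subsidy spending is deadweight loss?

DWL / government spending = 99/554

Pre-subsidy: 722.5 - 4.5P = -185 + 3P gives P* = 121, Q* = 178.
With the subsidy, sellers receive Ps = Pb + 55 for each unit, where Pb is the price buyers pay.
Supply in terms of Pb becomes Qs = -185 + 3(Pb + 55) = -20 + 3Pb. Setting this equal to demand: 722.5 - 4.5Pb = -20 + 3Pb, so Pb = 99.
Sellers receive Ps = 99 + 55 = 154; Q' = 722.5 − 4.5·99 = 277.
ΔCS = ½(178 + 277)(121 − 99) = 5005; ΔPS = ½(178 + 277)(154 − 121) = 7507.5.
Government spending = 55 × 277 = 15235.
DWL = ½ × 55 × (277 − 178) = 2722.5; fraction = 2722.5 / 15235 = 99/554.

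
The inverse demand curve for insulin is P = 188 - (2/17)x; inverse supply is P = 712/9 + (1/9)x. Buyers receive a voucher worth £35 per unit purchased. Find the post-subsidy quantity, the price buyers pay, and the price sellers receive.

Pre-subsidy: 188 - (2/17)x = 712/9 + (1/9)x gives x* = 476 and P* = 132.
With the rebate, buyers effectively pay Pb = Ps − 35, where Ps is the price sellers receive.
On the curves, Pb = 188 - (2/17)x and Ps = 712/9 + (1/9)x; the wedge Ps − Pb = 35 gives 712/9 + (1/9)x − (188 - (2/17)x) = 35, so x' = 629.
Then Pb = 188 − (2/17)·629 = 114 and Ps = 712/9 + (1/9)·629 = 149.

x' = 629; buyers pay £114; sellers receive £149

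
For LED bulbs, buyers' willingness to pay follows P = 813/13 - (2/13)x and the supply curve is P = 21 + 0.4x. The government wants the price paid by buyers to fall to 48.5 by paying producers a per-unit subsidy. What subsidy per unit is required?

Required subsidy s = 9 per unit

At a buyer price of 48.5, quantity demanded is 406.5 − 6.5·48.5 = 91.25.
Sellers supply 91.25 only when they receive Ps = 21 + 0.4·91.25 = 57.5.
s = Ps − Pb = 57.5 − 48.5 = 9.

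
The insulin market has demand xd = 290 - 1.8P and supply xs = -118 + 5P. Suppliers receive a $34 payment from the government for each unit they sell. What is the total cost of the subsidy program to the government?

Pre-subsidy: 290 - 1.8P = -118 + 5P gives P* = 60, x* = 182.
With the subsidy, sellers receive Ps = Pb + 34 for each unit, where Pb is the price buyers pay.
Supply in terms of Pb becomes xs = -118 + 5(Pb + 34) = 52 + 5Pb. Setting this equal to demand: 290 - 1.8Pb = 52 + 5Pb, so Pb = 35.
Sellers receive Ps = 35 + 34 = 69; x' = 290 − 1.8·35 = 227.
Government outlay = subsidy × quantity = 34 × 227 = 7718.

Government cost = $7718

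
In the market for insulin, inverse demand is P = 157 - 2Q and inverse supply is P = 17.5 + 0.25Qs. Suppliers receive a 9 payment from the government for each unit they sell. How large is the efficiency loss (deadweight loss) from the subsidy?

Pre-subsidy: 157 - 2Q = 17.5 + 0.25Q gives Q* = 62 and P* = 33.
With the subsidy, sellers receive Ps = Pb + 9 for each unit, where Pb is the price buyers pay.
On the curves, Pb = 157 - 2Q and Ps = 17.5 + 0.25Q; the wedge Ps − Pb = 9 gives 17.5 + 0.25Q − (157 - 2Q) = 9, so Q' = 66.
Then Pb = 157 − 2·66 = 25 and Ps = 17.5 + 0.25·66 = 34.
The subsidy expands output by 66 − 62 = 4 past the efficient level; on those units the gap between marginal cost and willingness to pay runs from 0 up to 9.
DWL = ½ × 9 × 4 = 18.

Deadweight loss = 18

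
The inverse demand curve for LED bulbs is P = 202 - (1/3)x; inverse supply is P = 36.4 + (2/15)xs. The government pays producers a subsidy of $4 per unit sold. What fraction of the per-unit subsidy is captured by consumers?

Pre-subsidy: 202 - (1/3)x = 36.4 + (2/15)x gives x* = 2484/7 and P* = 586/7.
With the subsidy, sellers receive Ps = Pb + 4 for each unit, where Pb is the price buyers pay.
On the curves, Pb = 202 - (1/3)x and Ps = 36.4 + (2/15)x; the wedge Ps − Pb = 4 gives 36.4 + (2/15)x − (202 - (1/3)x) = 4, so x' = 2544/7.
Then Pb = 202 − (1/3)·(2544/7) = 566/7 and Ps = 36.4 + (2/15)·(2544/7) = 594/7.
Buyers' price falls by P* − Pb = 586/7 − 566/7 = 20/7; sellers' price rises by Ps − P* = 594/7 − 586/7 = 8/7.
So consumers capture (20/7)/4 = 5/7 of each unit of subsidy.

Consumer share = 5/7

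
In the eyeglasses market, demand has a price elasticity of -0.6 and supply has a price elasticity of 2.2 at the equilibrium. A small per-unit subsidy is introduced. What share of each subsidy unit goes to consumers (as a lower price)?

Consumer share = 11/14

For a small subsidy around the equilibrium, the benefit split depends on the relative slopes, which at a point are proportional to the elasticities.
Buyer share = εs/(εs + |εd|) = 2.2/(2.2 + 0.6) = 11/14; seller share = |εd|/(εs + |εd|) = 3/14.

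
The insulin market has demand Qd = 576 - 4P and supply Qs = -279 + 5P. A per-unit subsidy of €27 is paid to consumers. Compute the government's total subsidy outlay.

Pre-subsidy: 576 - 4P = -279 + 5P gives P* = 95, Q* = 196.
With the rebate, buyers effectively pay Pb = Ps − 27, where Ps is the price sellers receive.
Demand in terms of Ps becomes Qd = 576 − 4(Ps − 27) = 684 - 4Ps. Setting this equal to supply: 684 - 4Ps = -279 + 5Ps, so Ps = 107.
Buyers pay Pb = 107 − 27 = 80; Q' = -279 + 5·107 = 256.
Government outlay = subsidy × quantity = 27 × 256 = 6912.

Government cost = €6912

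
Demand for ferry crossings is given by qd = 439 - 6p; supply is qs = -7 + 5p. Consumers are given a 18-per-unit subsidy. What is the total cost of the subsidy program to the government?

Pre-subsidy: 439 - 6p = -7 + 5p gives p* = 446/11, q* = 2153/11.
With the rebate, buyers effectively pay pb = ps − 18, where ps is the price sellers receive.
Demand in terms of ps becomes qd = 439 − 6(ps − 18) = 547 - 6ps. Setting this equal to supply: 547 - 6ps = -7 + 5ps, so ps = 554/11.
Buyers pay pb = 554/11 − 18 = 356/11; q' = -7 + 5·(554/11) = 2693/11.
Government outlay = subsidy × quantity = 18 × 2693/11 = 48474/11.

Government cost = 48474/11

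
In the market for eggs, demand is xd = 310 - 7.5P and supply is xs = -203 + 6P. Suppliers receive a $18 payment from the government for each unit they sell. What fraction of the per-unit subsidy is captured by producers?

Pre-subsidy: 310 - 7.5P = -203 + 6P gives P* = 38, x* = 25.
With the subsidy, sellers receive Ps = Pb + 18 for each unit, where Pb is the price buyers pay.
Supply in terms of Pb becomes xs = -203 + 6(Pb + 18) = -95 + 6Pb. Setting this equal to demand: 310 - 7.5Pb = -95 + 6Pb, so Pb = 30.
Sellers receive Ps = 30 + 18 = 48; x' = 310 − 7.5·30 = 85.
Buyers' price falls by P* − Pb = 38 − 30 = 8; sellers' price rises by Ps − P* = 48 − 38 = 10.
So producers capture 10/18 = 5/9 of each unit of subsidy.

Producer share = 5/9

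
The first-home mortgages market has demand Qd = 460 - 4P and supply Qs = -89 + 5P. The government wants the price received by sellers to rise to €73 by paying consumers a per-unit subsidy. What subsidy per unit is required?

At a seller price of 73, quantity supplied is -89 + 5·73 = 276.
Buyers absorb 276 only when they pay Pb with 460 − 4·Pb = 276, i.e. Pb = 46.
s = Ps − Pb = 73 − 46 = 27.

Required subsidy s = €27 per unit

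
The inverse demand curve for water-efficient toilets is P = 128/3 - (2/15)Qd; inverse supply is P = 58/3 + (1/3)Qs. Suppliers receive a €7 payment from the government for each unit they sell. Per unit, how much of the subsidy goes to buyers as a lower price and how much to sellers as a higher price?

Pre-subsidy: 128/3 - (2/15)Q = 58/3 + (1/3)Q gives Q* = 50 and P* = 36.
With the subsidy, sellers receive Ps = Pb + 7 for each unit, where Pb is the price buyers pay.
On the curves, Pb = 128/3 - (2/15)Q and Ps = 58/3 + (1/3)Q; the wedge Ps − Pb = 7 gives 58/3 + (1/3)Q − (128/3 - (2/15)Q) = 7, so Q' = 65.
Then Pb = 128/3 − (2/15)·65 = 34 and Ps = 58/3 + (1/3)·65 = 41.
Buyers' price falls by P* − Pb = 36 − 34 = 2; sellers' price rises by Ps − P* = 41 − 36 = 5.

Buyers gain €2 per unit; sellers gain €5 per unit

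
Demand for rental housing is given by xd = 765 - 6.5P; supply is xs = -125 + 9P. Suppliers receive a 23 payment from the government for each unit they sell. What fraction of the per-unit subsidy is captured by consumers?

Consumer share = 18/31

Pre-subsidy: 765 - 6.5P = -125 + 9P gives P* = 1780/31, x* = 12145/31.
With the subsidy, sellers receive Ps = Pb + 23 for each unit, where Pb is the price buyers pay.
Supply in terms of Pb becomes xs = -125 + 9(Pb + 23) = 82 + 9Pb. Setting this equal to demand: 765 - 6.5Pb = 82 + 9Pb, so Pb = 1366/31.
Sellers receive Ps = 1366/31 + 23 = 2079/31; x' = 765 − 6.5·(1366/31) = 14836/31.
Buyers' price falls by P* − Pb = 1780/31 − 1366/31 = 414/31; sellers' price rises by Ps − P* = 2079/31 − 1780/31 = 299/31.
So consumers capture (414/31)/23 = 18/31 of each unit of subsidy.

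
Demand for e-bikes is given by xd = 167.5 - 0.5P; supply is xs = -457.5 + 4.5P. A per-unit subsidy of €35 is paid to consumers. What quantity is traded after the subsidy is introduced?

x' = 120.75

Pre-subsidy: 167.5 - 0.5P = -457.5 + 4.5P gives P* = 125, x* = 105.
With the rebate, buyers effectively pay Pb = Ps − 35, where Ps is the price sellers receive.
Demand in terms of Ps becomes xd = 167.5 − 0.5(Ps − 35) = 185 - 0.5Ps. Setting this equal to supply: 185 - 0.5Ps = -457.5 + 4.5Ps, so Ps = 128.5.
Buyers pay Pb = 128.5 − 35 = 93.5; x' = -457.5 + 4.5·128.5 = 120.75.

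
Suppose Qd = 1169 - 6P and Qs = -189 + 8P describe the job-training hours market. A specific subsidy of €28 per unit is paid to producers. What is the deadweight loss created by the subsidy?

Pre-subsidy: 1169 - 6P = -189 + 8P gives P* = 97, Q* = 587.
With the subsidy, sellers receive Ps = Pb + 28 for each unit, where Pb is the price buyers pay.
Supply in terms of Pb becomes Qs = -189 + 8(Pb + 28) = 35 + 8Pb. Setting this equal to demand: 1169 - 6Pb = 35 + 8Pb, so Pb = 81.
Sellers receive Ps = 81 + 28 = 109; Q' = 1169 − 6·81 = 683.
The subsidy expands output by 683 − 587 = 96 past the efficient level; on those units the gap between marginal cost and willingness to pay runs from 0 up to 28.
DWL = ½ × 28 × 96 = 1344.

Deadweight loss = €1344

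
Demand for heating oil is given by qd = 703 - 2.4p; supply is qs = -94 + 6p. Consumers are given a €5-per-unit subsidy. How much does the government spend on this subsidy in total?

Government cost = 16935/7

Pre-subsidy: 703 - 2.4p = -94 + 6p gives p* = 3985/42, q* = 3327/7.
With the rebate, buyers effectively pay pb = ps − 5, where ps is the price sellers receive.
Demand in terms of ps becomes qd = 703 − 2.4(ps − 5) = 715 - 2.4ps. Setting this equal to supply: 715 - 2.4ps = -94 + 6ps, so ps = 4045/42.
Buyers pay pb = 4045/42 − 5 = 3835/42; q' = -94 + 6·(4045/42) = 3387/7.
Government outlay = subsidy × quantity = 5 × 3387/7 = 16935/7.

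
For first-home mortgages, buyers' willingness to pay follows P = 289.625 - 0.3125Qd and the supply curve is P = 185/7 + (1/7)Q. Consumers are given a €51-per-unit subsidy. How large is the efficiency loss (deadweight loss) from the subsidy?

Deadweight loss = €2856

Pre-subsidy: 289.625 - 0.3125Q = 185/7 + (1/7)Q gives Q* = 578 and P* = 109.
With the rebate, buyers effectively pay Pb = Ps − 51, where Ps is the price sellers receive.
On the curves, Pb = 289.625 - 0.3125Q and Ps = 185/7 + (1/7)Q; the wedge Ps − Pb = 51 gives 185/7 + (1/7)Q − (289.625 - 0.3125Q) = 51, so Q' = 690.
Then Pb = 289.625 − 0.3125·690 = 74 and Ps = 185/7 + (1/7)·690 = 125.
The subsidy expands output by 690 − 578 = 112 past the efficient level; on those units the gap between marginal cost and willingness to pay runs from 0 up to 51.
DWL = ½ × 51 × 112 = 2856.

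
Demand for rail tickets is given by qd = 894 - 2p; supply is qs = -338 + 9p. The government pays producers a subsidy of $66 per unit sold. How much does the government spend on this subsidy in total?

Pre-subsidy: 894 - 2p = -338 + 9p gives p* = 112, q* = 670.
With the subsidy, sellers receive ps = pb + 66 for each unit, where pb is the price buyers pay.
Supply in terms of pb becomes qs = -338 + 9(pb + 66) = 256 + 9pb. Setting this equal to demand: 894 - 2pb = 256 + 9pb, so pb = 58.
Sellers receive ps = 58 + 66 = 124; q' = 894 − 2·58 = 778.
Government outlay = subsidy × quantity = 66 × 778 = 51348.

Government cost = $51348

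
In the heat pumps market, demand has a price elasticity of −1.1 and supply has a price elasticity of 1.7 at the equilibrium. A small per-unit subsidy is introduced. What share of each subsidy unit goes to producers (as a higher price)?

For a small subsidy around the equilibrium, the benefit split depends on the relative slopes, which at a point are proportional to the elasticities.
Buyer share = εs/(εs + |εd|) = 1.7/(1.7 + 1.1) = 17/28; seller share = |εd|/(εs + |εd|) = 11/28.
So producers capture 11/28 of the subsidy.

Producer share = 11/28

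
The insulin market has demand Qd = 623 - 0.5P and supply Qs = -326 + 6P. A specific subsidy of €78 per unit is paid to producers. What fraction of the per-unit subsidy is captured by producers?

Producer share = 1/13

Pre-subsidy: 623 - 0.5P = -326 + 6P gives P* = 146, Q* = 550.
With the subsidy, sellers receive Ps = Pb + 78 for each unit, where Pb is the price buyers pay.
Supply in terms of Pb becomes Qs = -326 + 6(Pb + 78) = 142 + 6Pb. Setting this equal to demand: 623 - 0.5Pb = 142 + 6Pb, so Pb = 74.
Sellers receive Ps = 74 + 78 = 152; Q' = 623 − 0.5·74 = 586.
Buyers' price falls by P* − Pb = 146 − 74 = 72; sellers' price rises by Ps − P* = 152 − 146 = 6.
So producers capture 6/78 = 1/13 of each unit of subsidy.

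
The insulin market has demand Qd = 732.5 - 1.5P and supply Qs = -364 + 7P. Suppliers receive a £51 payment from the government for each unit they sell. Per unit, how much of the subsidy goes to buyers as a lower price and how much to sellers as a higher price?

Buyers gain £42 per unit; sellers gain £9 per unit

Pre-subsidy: 732.5 - 1.5P = -364 + 7P gives P* = 129, Q* = 539.
With the subsidy, sellers receive Ps = Pb + 51 for each unit, where Pb is the price buyers pay.
Supply in terms of Pb becomes Qs = -364 + 7(Pb + 51) = -7 + 7Pb. Setting this equal to demand: 732.5 - 1.5Pb = -7 + 7Pb, so Pb = 87.
Sellers receive Ps = 87 + 51 = 138; Q' = 732.5 − 1.5·87 = 602.
Buyers' price falls by P* − Pb = 129 − 87 = 42; sellers' price rises by Ps − P* = 138 − 129 = 9.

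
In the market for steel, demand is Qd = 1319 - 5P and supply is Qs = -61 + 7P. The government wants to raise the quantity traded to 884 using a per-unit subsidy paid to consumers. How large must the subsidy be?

Required subsidy s = 48 per unit

At Q = 884, invert demand for the buyer price: Pb = (1319 − 884)/5 = 87; invert supply for the seller price: Ps = (884 − (-61))/7 = 135.
The subsidy must fill the gap: s = Ps − Pb = 135 − 87 = 48.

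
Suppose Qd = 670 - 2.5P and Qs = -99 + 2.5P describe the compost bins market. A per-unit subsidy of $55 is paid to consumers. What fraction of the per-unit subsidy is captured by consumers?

Pre-subsidy: 670 - 2.5P = -99 + 2.5P gives P* = 153.8, Q* = 285.5.
With the rebate, buyers effectively pay Pb = Ps − 55, where Ps is the price sellers receive.
Demand in terms of Ps becomes Qd = 670 − 2.5(Ps − 55) = 807.5 - 2.5Ps. Setting this equal to supply: 807.5 - 2.5Ps = -99 + 2.5Ps, so Ps = 181.3.
Buyers pay Pb = 181.3 − 55 = 126.3; Q' = -99 + 2.5·181.3 = 354.25.
Buyers' price falls by P* − Pb = 153.8 − 126.3 = 27.5; sellers' price rises by Ps − P* = 181.3 − 153.8 = 27.5.
So consumers capture 27.5/55 = 0.5 of each unit of subsidy.

Consumer share = 0.5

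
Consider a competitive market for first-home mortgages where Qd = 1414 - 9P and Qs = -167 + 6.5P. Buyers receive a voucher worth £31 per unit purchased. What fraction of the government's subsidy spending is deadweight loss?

DWL / government spending = 117/1226

Pre-subsidy: 1414 - 9P = -167 + 6.5P gives P* = 102, Q* = 496.
With the rebate, buyers effectively pay Pb = Ps − 31, where Ps is the price sellers receive.
Demand in terms of Ps becomes Qd = 1414 − 9(Ps − 31) = 1693 - 9Ps. Setting this equal to supply: 1693 - 9Ps = -167 + 6.5Ps, so Ps = 120.
Buyers pay Pb = 120 − 31 = 89; Q' = -167 + 6.5·120 = 613.
ΔCS = ½(496 + 613)(102 − 89) = 7208.5; ΔPS = ½(496 + 613)(120 − 102) = 9981.
Government spending = 31 × 613 = 19003.
DWL = ½ × 31 × (613 − 496) = 1813.5; fraction = 1813.5 / 19003 = 117/1226.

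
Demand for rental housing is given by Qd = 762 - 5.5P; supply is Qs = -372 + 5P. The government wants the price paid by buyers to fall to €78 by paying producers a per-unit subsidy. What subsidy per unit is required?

Required subsidy s = €63 per unit

At a buyer price of 78, quantity demanded is 762 − 5.5·78 = 333.
Sellers supply 333 only when they receive Ps with -372 + 5·Ps = 333, i.e. Ps = 141.
s = Ps − Pb = 141 − 78 = 63.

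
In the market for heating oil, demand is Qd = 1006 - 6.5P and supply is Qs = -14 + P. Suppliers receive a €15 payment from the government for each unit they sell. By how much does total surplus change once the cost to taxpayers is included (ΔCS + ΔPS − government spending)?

Pre-subsidy: 1006 - 6.5P = -14 + P gives P* = 136, Q* = 122.
With the subsidy, sellers receive Ps = Pb + 15 for each unit, where Pb is the price buyers pay.
Supply in terms of Pb becomes Qs = -14 + 1(Pb + 15) = 1 + Pb. Setting this equal to demand: 1006 - 6.5Pb = 1 + Pb, so Pb = 134.
Sellers receive Ps = 134 + 15 = 149; Q' = 1006 − 6.5·134 = 135.
ΔCS = ½(122 + 135)(136 − 134) = 257; ΔPS = ½(122 + 135)(149 − 136) = 1670.5.
Government spending = 15 × 135 = 2025.
Net change = 257 + 1670.5 − 2025 = -97.5. The loss equals the DWL triangle ½·15·13.

Net change in total surplus = -€97.5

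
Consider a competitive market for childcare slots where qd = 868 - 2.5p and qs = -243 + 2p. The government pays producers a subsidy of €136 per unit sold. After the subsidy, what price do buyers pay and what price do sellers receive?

Buyers pay 1678/9; sellers receive 2902/9

Pre-subsidy: 868 - 2.5p = -243 + 2p gives p* = 2222/9, q* = 2257/9.
With the subsidy, sellers receive ps = pb + 136 for each unit, where pb is the price buyers pay.
Supply in terms of pb becomes qs = -243 + 2(pb + 136) = 29 + 2pb. Setting this equal to demand: 868 - 2.5pb = 29 + 2pb, so pb = 1678/9.
Sellers receive ps = 1678/9 + 136 = 2902/9; q' = 868 − 2.5·(1678/9) = 3617/9.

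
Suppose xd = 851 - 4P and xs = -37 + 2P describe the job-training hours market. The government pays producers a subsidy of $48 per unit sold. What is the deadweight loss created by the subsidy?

Deadweight loss = $1536

Pre-subsidy: 851 - 4P = -37 + 2P gives P* = 148, x* = 259.
With the subsidy, sellers receive Ps = Pb + 48 for each unit, where Pb is the price buyers pay.
Supply in terms of Pb becomes xs = -37 + 2(Pb + 48) = 59 + 2Pb. Setting this equal to demand: 851 - 4Pb = 59 + 2Pb, so Pb = 132.
Sellers receive Ps = 132 + 48 = 180; x' = 851 − 4·132 = 323.
The subsidy expands output by 323 − 259 = 64 past the efficient level; on those units the gap between marginal cost and willingness to pay runs from 0 up to 48.
DWL = ½ × 48 × 64 = 1536.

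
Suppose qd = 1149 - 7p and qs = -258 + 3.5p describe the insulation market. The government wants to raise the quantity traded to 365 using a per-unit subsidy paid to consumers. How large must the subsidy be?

At q = 365, invert demand for the buyer price: pb = (1149 − 365)/7 = 112; invert supply for the seller price: ps = (365 − (-258))/3.5 = 178.
The subsidy must fill the gap: s = ps − pb = 178 − 112 = 66.

Required subsidy s = 66 per unit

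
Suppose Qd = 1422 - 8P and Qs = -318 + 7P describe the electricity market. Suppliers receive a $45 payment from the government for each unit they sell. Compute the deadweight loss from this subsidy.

Deadweight loss = $3780

Pre-subsidy: 1422 - 8P = -318 + 7P gives P* = 116, Q* = 494.
With the subsidy, sellers receive Ps = Pb + 45 for each unit, where Pb is the price buyers pay.
Supply in terms of Pb becomes Qs = -318 + 7(Pb + 45) = -3 + 7Pb. Setting this equal to demand: 1422 - 8Pb = -3 + 7Pb, so Pb = 95.
Sellers receive Ps = 95 + 45 = 140; Q' = 1422 − 8·95 = 662.
The subsidy expands output by 662 − 494 = 168 past the efficient level; on those units the gap between marginal cost and willingness to pay runs from 0 up to 45.
DWL = ½ × 45 × 168 = 3780.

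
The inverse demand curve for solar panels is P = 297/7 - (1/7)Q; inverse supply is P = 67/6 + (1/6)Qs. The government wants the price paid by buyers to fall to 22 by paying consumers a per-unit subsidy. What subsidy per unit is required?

At a buyer price of 22, quantity demanded is 297 − 7·22 = 143.
Sellers supply 143 only when they receive Ps = 67/6 + (1/6)·143 = 35.
s = Ps − Pb = 35 − 22 = 13.

Required subsidy s = 13 per unit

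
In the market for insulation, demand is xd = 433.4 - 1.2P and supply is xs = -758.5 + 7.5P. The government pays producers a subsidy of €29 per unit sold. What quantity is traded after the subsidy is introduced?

Pre-subsidy: 433.4 - 1.2P = -758.5 + 7.5P gives P* = 137, x* = 269.
With the subsidy, sellers receive Ps = Pb + 29 for each unit, where Pb is the price buyers pay.
Supply in terms of Pb becomes xs = -758.5 + 7.5(Pb + 29) = -541 + 7.5Pb. Setting this equal to demand: 433.4 - 1.2Pb = -541 + 7.5Pb, so Pb = 112.
Sellers receive Ps = 112 + 29 = 141; x' = 433.4 − 1.2·112 = 299.

x' = 299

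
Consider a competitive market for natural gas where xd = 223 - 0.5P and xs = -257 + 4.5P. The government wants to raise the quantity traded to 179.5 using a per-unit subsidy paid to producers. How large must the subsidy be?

Required subsidy s = 10 per unit

At x = 179.5, invert demand for the buyer price: Pb = (223 − 179.5)/0.5 = 87; invert supply for the seller price: Ps = (179.5 − (-257))/4.5 = 97.
The subsidy must fill the gap: s = Ps − Pb = 97 − 87 = 10.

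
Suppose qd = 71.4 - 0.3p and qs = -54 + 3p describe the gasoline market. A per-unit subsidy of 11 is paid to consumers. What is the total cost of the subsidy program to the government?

Government cost = 693

Pre-subsidy: 71.4 - 0.3p = -54 + 3p gives p* = 38, q* = 60.
With the rebate, buyers effectively pay pb = ps − 11, where ps is the price sellers receive.
Demand in terms of ps becomes qd = 71.4 − 0.3(ps − 11) = 74.7 - 0.3ps. Setting this equal to supply: 74.7 - 0.3ps = -54 + 3ps, so ps = 39.
Buyers pay pb = 39 − 11 = 28; q' = -54 + 3·39 = 63.
Government outlay = subsidy × quantity = 11 × 63 = 693.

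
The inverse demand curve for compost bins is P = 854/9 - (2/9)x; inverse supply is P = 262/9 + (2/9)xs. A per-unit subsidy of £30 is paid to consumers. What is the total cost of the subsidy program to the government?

Government cost = £6465

Pre-subsidy: 854/9 - (2/9)x = 262/9 + (2/9)x gives x* = 148 and P* = 62.
With the rebate, buyers effectively pay Pb = Ps − 30, where Ps is the price sellers receive.
On the curves, Pb = 854/9 - (2/9)x and Ps = 262/9 + (2/9)x; the wedge Ps − Pb = 30 gives 262/9 + (2/9)x − (854/9 - (2/9)x) = 30, so x' = 215.5.
Then Pb = 854/9 − (2/9)·215.5 = 47 and Ps = 262/9 + (2/9)·215.5 = 77.
Government outlay = subsidy × quantity = 30 × 215.5 = 6465.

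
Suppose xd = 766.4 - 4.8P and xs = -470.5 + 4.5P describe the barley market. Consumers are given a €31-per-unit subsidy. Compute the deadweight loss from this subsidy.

Deadweight loss = €1116

Pre-subsidy: 766.4 - 4.8P = -470.5 + 4.5P gives P* = 133, x* = 128.
With the rebate, buyers effectively pay Pb = Ps − 31, where Ps is the price sellers receive.
Demand in terms of Ps becomes xd = 766.4 − 4.8(Ps − 31) = 915.2 - 4.8Ps. Setting this equal to supply: 915.2 - 4.8Ps = -470.5 + 4.5Ps, so Ps = 149.
Buyers pay Pb = 149 − 31 = 118; x' = -470.5 + 4.5·149 = 200.
The subsidy expands output by 200 − 128 = 72 past the efficient level; on those units the gap between marginal cost and willingness to pay runs from 0 up to 31.
DWL = ½ × 31 × 72 = 1116.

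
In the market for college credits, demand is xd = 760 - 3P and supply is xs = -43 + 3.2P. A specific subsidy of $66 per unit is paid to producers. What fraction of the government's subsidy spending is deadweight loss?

Pre-subsidy: 760 - 3P = -43 + 3.2P gives P* = 4015/31, x* = 11515/31.
With the subsidy, sellers receive Ps = Pb + 66 for each unit, where Pb is the price buyers pay.
Supply in terms of Pb becomes xs = -43 + 3.2(Pb + 66) = 168.2 + 3.2Pb. Setting this equal to demand: 760 - 3Pb = 168.2 + 3.2Pb, so Pb = 2959/31.
Sellers receive Ps = 2959/31 + 66 = 5005/31; x' = 760 − 3·(2959/31) = 14683/31.
ΔCS = ½(11515/31 + 14683/31)(4015/31 − 2959/31) = 13832544/961; ΔPS = ½(11515/31 + 14683/31)(5005/31 − 4015/31) = 12968010/961.
Government spending = 66 × 14683/31 = 969078/31.
DWL = ½ × 66 × (14683/31 − 11515/31) = 104544/31; fraction = (104544/31) / (969078/31) = 1584/14683.

DWL / government spending = 1584/14683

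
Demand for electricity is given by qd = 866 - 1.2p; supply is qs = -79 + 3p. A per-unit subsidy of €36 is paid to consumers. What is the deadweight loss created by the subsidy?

Pre-subsidy: 866 - 1.2p = -79 + 3p gives p* = 225, q* = 596.
With the rebate, buyers effectively pay pb = ps − 36, where ps is the price sellers receive.
Demand in terms of ps becomes qd = 866 − 1.2(ps − 36) = 909.2 - 1.2ps. Setting this equal to supply: 909.2 - 1.2ps = -79 + 3ps, so ps = 1647/7.
Buyers pay pb = 1647/7 − 36 = 1395/7; q' = -79 + 3·(1647/7) = 4388/7.
The subsidy expands output by 4388/7 − 596 = 216/7 past the efficient level; on those units the gap between marginal cost and willingness to pay runs from 0 up to 36.
DWL = ½ × 36 × 216/7 = 3888/7.

Deadweight loss = 3888/7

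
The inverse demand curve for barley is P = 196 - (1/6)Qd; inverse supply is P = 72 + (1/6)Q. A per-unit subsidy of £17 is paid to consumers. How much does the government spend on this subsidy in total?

Pre-subsidy: 196 - (1/6)Q = 72 + (1/6)Q gives Q* = 372 and P* = 134.
With the rebate, buyers effectively pay Pb = Ps − 17, where Ps is the price sellers receive.
On the curves, Pb = 196 - (1/6)Q and Ps = 72 + (1/6)Q; the wedge Ps − Pb = 17 gives 72 + (1/6)Q − (196 - (1/6)Q) = 17, so Q' = 423.
Then Pb = 196 − (1/6)·423 = 125.5 and Ps = 72 + (1/6)·423 = 142.5.
Government outlay = subsidy × quantity = 17 × 423 = 7191.

Government cost = £7191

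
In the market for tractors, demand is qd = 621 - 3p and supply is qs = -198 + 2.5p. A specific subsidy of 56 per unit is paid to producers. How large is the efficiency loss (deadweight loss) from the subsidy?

Pre-subsidy: 621 - 3p = -198 + 2.5p gives p* = 1638/11, q* = 1917/11.
With the subsidy, sellers receive ps = pb + 56 for each unit, where pb is the price buyers pay.
Supply in terms of pb becomes qs = -198 + 2.5(pb + 56) = -58 + 2.5pb. Setting this equal to demand: 621 - 3pb = -58 + 2.5pb, so pb = 1358/11.
Sellers receive ps = 1358/11 + 56 = 1974/11; q' = 621 − 3·(1358/11) = 2757/11.
The subsidy expands output by 2757/11 − 1917/11 = 840/11 past the efficient level; on those units the gap between marginal cost and willingness to pay runs from 0 up to 56.
DWL = ½ × 56 × 840/11 = 23520/11.

Deadweight loss = 23520/11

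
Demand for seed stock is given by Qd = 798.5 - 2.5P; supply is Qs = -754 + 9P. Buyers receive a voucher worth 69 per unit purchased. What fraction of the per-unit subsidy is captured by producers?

Pre-subsidy: 798.5 - 2.5P = -754 + 9P gives P* = 135, Q* = 461.
With the rebate, buyers effectively pay Pb = Ps − 69, where Ps is the price sellers receive.
Demand in terms of Ps becomes Qd = 798.5 − 2.5(Ps − 69) = 971 - 2.5Ps. Setting this equal to supply: 971 - 2.5Ps = -754 + 9Ps, so Ps = 150.
Buyers pay Pb = 150 − 69 = 81; Q' = -754 + 9·150 = 596.
Buyers' price falls by P* − Pb = 135 − 81 = 54; sellers' price rises by Ps − P* = 150 − 135 = 15.
So producers capture 15/69 = 5/23 of each unit of subsidy.

Producer share = 5/23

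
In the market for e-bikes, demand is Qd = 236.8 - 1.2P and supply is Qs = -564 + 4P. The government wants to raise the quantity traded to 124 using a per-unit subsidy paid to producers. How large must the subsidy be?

At Q = 124, invert demand for the buyer price: Pb = (236.8 − 124)/1.2 = 94; invert supply for the seller price: Ps = (124 − (-564))/4 = 172.
The subsidy must fill the gap: s = Ps − Pb = 172 − 94 = 78.

Required subsidy s = 78 per unit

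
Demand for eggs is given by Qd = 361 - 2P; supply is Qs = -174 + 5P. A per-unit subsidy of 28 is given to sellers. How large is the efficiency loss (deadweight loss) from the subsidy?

Pre-subsidy: 361 - 2P = -174 + 5P gives P* = 535/7, Q* = 1457/7.
With the subsidy, sellers receive Ps = Pb + 28 for each unit, where Pb is the price buyers pay.
Supply in terms of Pb becomes Qs = -174 + 5(Pb + 28) = -34 + 5Pb. Setting this equal to demand: 361 - 2Pb = -34 + 5Pb, so Pb = 395/7.
Sellers receive Ps = 395/7 + 28 = 591/7; Q' = 361 − 2·(395/7) = 1737/7.
The subsidy expands output by 1737/7 − 1457/7 = 40 past the efficient level; on those units the gap between marginal cost and willingness to pay runs from 0 up to 28.
DWL = ½ × 28 × 40 = 560.

Deadweight loss = 560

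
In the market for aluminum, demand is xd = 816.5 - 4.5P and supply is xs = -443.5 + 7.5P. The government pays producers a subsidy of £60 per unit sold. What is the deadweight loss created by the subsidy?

Pre-subsidy: 816.5 - 4.5P = -443.5 + 7.5P gives P* = 105, x* = 344.
With the subsidy, sellers receive Ps = Pb + 60 for each unit, where Pb is the price buyers pay.
Supply in terms of Pb becomes xs = -443.5 + 7.5(Pb + 60) = 6.5 + 7.5Pb. Setting this equal to demand: 816.5 - 4.5Pb = 6.5 + 7.5Pb, so Pb = 67.5.
Sellers receive Ps = 67.5 + 60 = 127.5; x' = 816.5 − 4.5·67.5 = 512.75.
The subsidy expands output by 512.75 − 344 = 168.75 past the efficient level; on those units the gap between marginal cost and willingness to pay runs from 0 up to 60.
DWL = ½ × 60 × 168.75 = 5062.5.

Deadweight loss = £5062.5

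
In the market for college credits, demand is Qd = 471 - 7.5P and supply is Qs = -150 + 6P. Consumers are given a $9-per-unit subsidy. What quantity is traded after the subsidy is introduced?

Q' = 156

Pre-subsidy: 471 - 7.5P = -150 + 6P gives P* = 46, Q* = 126.
With the rebate, buyers effectively pay Pb = Ps − 9, where Ps is the price sellers receive.
Demand in terms of Ps becomes Qd = 471 − 7.5(Ps − 9) = 538.5 - 7.5Ps. Setting this equal to supply: 538.5 - 7.5Ps = -150 + 6Ps, so Ps = 51.
Buyers pay Pb = 51 − 9 = 42; Q' = -150 + 6·51 = 156.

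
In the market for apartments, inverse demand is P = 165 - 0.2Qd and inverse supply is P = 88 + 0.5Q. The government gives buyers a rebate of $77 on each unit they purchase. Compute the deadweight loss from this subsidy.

Deadweight loss = $4235

Pre-subsidy: 165 - 0.2Q = 88 + 0.5Q gives Q* = 110 and P* = 143.
With the rebate, buyers effectively pay Pb = Ps − 77, where Ps is the price sellers receive.
On the curves, Pb = 165 - 0.2Q and Ps = 88 + 0.5Q; the wedge Ps − Pb = 77 gives 88 + 0.5Q − (165 - 0.2Q) = 77, so Q' = 220.
Then Pb = 165 − 0.2·220 = 121 and Ps = 88 + 0.5·220 = 198.
The subsidy expands output by 220 − 110 = 110 past the efficient level; on those units the gap between marginal cost and willingness to pay runs from 0 up to 77.
DWL = ½ × 77 × 110 = 4235.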